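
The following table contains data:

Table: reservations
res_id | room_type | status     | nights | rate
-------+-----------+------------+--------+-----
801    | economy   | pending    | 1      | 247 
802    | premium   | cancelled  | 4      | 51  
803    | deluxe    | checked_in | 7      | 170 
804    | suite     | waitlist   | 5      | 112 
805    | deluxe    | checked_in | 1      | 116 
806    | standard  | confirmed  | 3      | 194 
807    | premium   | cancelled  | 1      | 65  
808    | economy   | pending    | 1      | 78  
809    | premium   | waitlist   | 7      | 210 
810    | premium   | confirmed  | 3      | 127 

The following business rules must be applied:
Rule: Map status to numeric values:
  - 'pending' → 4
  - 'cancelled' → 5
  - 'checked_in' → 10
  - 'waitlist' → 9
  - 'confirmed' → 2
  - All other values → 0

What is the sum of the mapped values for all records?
60

Step 1: Apply mapping to each record
Step 2: Count by status:
  'pending': 2 records × 4 = 8
  'cancelled': 2 records × 5 = 10
  'checked_in': 2 records × 10 = 20
  'waitlist': 2 records × 9 = 18
  'confirmed': 2 records × 2 = 4
Step 3: Sum all mapped values = 60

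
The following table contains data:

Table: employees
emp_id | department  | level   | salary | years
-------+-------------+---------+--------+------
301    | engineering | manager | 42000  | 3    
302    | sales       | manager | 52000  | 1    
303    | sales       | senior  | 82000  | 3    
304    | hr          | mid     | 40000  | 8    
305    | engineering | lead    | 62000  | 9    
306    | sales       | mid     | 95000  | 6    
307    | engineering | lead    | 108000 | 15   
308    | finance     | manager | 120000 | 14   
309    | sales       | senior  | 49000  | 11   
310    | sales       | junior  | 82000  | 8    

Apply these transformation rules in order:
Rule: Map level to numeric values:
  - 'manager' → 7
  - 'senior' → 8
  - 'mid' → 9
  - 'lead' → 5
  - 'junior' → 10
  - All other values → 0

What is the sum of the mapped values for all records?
75

Step 1: Apply mapping to each record
Step 2: Count by status:
  'manager': 3 records × 7 = 21
  'senior': 2 records × 8 = 16
  'mid': 2 records × 9 = 18
  'lead': 2 records × 5 = 10
  'junior': 1 records × 10 = 10
Step 3: Sum all mapped values = 75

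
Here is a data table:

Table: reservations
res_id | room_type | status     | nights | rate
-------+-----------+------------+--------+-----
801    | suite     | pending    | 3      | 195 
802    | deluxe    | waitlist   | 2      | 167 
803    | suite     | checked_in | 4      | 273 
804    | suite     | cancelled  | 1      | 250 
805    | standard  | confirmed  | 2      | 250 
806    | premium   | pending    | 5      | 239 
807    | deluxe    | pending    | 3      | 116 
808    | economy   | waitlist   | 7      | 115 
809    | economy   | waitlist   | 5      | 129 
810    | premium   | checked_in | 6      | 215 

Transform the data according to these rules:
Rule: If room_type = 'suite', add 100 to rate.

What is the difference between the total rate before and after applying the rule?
300

Step 1: Original sum of rate = 1949
Step 2: 3 records have room_type = 'suite'
Step 3: Each affected record changes by 100
Step 4: Total change = 3 × 100 = 300
Step 5: New sum = 1949 + 300 = 2249
Step 6: Difference = |2249 - 1949| = 300
        (Sum increased by 300)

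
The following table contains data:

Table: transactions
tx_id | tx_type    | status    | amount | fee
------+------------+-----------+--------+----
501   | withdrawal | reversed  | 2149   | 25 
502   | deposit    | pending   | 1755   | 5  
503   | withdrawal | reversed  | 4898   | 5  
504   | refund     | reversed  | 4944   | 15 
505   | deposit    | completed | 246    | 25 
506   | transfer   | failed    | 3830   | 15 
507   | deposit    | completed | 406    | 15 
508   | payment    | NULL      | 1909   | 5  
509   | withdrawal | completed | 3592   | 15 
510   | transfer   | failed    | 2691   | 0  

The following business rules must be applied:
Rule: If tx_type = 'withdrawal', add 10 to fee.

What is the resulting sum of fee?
155

Step 1: Count records where tx_type = 'withdrawal': 3
Step 2: Total bonus added: 3 × 10 = 30
Step 3: Original sum of fee: 125
Step 4: Final sum = 125 + 30 = 155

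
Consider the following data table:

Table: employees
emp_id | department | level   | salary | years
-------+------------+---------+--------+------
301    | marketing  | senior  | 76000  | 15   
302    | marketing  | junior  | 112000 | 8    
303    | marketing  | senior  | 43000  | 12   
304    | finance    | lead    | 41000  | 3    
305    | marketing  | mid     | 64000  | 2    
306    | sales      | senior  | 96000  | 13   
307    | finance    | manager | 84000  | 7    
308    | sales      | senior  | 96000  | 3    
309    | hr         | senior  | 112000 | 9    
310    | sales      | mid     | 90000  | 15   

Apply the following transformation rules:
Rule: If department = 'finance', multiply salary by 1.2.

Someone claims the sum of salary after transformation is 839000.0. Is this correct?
Yes, the result is correct.

Step 1: Calculate the correct sum after transformation
Step 2: Apply multiplier 1.2 to records where department = 'finance'
Step 3: Correct result = 839000.0
Step 4: Claimed result = 839000.0
Step 5: 839000.0 = 839000.0 ✓
Conclusion: The claimed result is correct.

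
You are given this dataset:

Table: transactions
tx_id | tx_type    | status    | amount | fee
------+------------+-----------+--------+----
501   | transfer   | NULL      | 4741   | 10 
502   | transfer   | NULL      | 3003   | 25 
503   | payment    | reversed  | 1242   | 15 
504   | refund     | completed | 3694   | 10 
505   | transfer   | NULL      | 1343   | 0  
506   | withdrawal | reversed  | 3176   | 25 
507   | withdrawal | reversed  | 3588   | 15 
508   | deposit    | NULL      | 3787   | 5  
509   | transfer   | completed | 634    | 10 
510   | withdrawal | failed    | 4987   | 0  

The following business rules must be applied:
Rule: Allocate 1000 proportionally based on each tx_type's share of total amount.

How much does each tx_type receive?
deposit: 125.42, payment: 41.13, refund: 122.34, transfer: 321.94, withdrawal: 389.17

Step 1: Calculate total amount = 30195
Step 2: Calculate each tx_type's proportion:
  deposit: 3787/30195 = 12.54% → 125.42
  payment: 1242/30195 = 4.11% → 41.13
  refund: 3694/30195 = 12.23% → 122.34
  transfer: 9721/30195 = 32.19% → 321.94
  withdrawal: 11751/30195 = 38.92% → 389.17
Step 3: Verify: sum of allocations ≈ 1000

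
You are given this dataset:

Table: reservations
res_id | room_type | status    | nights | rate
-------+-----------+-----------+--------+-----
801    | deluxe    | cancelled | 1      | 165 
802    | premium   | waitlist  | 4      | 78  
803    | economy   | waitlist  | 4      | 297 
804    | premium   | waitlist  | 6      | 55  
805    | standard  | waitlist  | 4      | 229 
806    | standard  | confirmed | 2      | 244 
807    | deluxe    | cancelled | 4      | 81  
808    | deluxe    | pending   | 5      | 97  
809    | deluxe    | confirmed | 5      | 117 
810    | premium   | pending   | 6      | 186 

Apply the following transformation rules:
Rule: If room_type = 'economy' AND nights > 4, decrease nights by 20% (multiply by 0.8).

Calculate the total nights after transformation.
41

Step 1: Find records where room_type = 'economy' AND nights > 4
Step 2: 0 records match, summing to 0
Step 3: After multiplier: 0 × 0.8 = 0.0
Step 4: Unaffected records sum: 41
Step 5: Final sum = 0.0 + 41 = 41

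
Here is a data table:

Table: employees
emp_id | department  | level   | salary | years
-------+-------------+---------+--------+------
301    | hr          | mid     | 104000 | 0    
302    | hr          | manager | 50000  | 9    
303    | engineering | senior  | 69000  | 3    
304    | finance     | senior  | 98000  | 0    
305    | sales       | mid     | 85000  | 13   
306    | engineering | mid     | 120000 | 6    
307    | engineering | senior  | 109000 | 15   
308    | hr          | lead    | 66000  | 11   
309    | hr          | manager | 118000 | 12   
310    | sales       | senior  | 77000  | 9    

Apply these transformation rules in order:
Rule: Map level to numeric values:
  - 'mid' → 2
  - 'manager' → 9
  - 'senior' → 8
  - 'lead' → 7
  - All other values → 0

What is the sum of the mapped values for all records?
63

Step 1: Apply mapping to each record
Step 2: Count by status:
  'mid': 3 records × 2 = 6
  'manager': 2 records × 9 = 18
  'senior': 4 records × 8 = 32
  'lead': 1 records × 7 = 7
Step 3: Sum all mapped values = 63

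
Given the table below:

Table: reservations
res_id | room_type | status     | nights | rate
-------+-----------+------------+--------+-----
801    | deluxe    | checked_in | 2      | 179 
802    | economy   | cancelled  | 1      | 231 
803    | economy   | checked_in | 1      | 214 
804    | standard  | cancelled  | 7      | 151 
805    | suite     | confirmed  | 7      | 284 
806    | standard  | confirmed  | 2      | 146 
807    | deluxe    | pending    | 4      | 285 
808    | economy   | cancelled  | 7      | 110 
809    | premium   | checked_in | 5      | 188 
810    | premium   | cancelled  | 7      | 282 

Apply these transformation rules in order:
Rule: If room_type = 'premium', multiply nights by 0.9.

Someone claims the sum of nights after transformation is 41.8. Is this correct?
Yes, the result is correct.

Step 1: Calculate the correct sum after transformation
Step 2: Apply multiplier 0.9 to records where room_type = 'premium'
Step 3: Correct result = 41.8
Step 4: Claimed result = 41.8
Step 5: 41.8 = 41.8 ✓
Conclusion: The claimed result is correct.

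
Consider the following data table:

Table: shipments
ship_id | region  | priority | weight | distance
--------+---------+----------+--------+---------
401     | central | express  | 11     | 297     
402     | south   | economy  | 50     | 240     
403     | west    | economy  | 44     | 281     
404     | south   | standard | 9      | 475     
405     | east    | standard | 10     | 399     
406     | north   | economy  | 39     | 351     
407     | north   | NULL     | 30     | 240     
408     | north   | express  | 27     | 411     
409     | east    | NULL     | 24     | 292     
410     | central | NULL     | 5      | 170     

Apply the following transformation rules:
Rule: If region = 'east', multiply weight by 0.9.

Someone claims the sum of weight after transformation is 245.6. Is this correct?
Yes, the result is correct.

Step 1: Calculate the correct sum after transformation
Step 2: Apply multiplier 0.9 to records where region = 'east'
Step 3: Correct result = 245.6
Step 4: Claimed result = 245.6
Step 5: 245.6 = 245.6 ✓
Conclusion: The claimed result is correct.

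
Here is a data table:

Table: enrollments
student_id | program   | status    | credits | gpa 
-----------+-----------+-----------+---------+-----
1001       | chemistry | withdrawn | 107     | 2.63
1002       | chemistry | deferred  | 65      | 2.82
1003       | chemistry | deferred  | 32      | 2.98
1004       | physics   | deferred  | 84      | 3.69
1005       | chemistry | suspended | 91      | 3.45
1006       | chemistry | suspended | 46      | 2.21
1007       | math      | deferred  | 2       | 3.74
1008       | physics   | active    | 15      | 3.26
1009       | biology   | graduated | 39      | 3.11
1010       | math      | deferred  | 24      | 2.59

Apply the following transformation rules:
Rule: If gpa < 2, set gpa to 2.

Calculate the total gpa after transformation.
30.48

Step 1: 0 records have gpa < 2
Step 2: These records originally summed to 0
Step 3: After setting to minimum: 0 × 2 = 0
Step 4: Unaffected records sum: 30.48
Step 5: Final sum = 0 + 30.48 = 30.48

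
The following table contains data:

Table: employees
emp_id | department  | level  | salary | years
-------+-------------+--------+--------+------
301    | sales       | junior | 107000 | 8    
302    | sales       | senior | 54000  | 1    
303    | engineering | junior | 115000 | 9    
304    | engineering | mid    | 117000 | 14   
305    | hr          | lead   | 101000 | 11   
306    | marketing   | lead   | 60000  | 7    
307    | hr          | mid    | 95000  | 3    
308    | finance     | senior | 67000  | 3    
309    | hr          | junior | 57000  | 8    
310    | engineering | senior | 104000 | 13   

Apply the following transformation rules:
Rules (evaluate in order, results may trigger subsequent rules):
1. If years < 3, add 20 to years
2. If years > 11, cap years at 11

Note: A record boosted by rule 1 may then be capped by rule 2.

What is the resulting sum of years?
82

Step 1: Apply rule 1 to records with years < 3
  - 1 records get bonus of 20
  - Of these, 1 records then exceed 11 and get capped
Step 2: Apply rule 2 to records with years > 11
  - 2 records (original) are capped
Step 3: Calculate final sum = 82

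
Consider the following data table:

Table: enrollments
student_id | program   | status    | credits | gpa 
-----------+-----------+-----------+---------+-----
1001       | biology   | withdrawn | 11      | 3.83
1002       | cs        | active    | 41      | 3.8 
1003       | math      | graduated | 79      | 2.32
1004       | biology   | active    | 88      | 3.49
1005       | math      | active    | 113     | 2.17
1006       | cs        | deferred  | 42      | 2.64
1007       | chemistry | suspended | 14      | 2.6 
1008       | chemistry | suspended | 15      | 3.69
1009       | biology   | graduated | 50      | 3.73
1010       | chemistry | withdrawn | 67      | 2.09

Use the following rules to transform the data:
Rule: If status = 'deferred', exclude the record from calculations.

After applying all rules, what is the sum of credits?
478

Step 1: Identify records where status = 'deferred'
Step 2: The excluded records sum to 42
Step 3: Original total credits = 520
Step 4: Remaining total = 520 - 42 = 478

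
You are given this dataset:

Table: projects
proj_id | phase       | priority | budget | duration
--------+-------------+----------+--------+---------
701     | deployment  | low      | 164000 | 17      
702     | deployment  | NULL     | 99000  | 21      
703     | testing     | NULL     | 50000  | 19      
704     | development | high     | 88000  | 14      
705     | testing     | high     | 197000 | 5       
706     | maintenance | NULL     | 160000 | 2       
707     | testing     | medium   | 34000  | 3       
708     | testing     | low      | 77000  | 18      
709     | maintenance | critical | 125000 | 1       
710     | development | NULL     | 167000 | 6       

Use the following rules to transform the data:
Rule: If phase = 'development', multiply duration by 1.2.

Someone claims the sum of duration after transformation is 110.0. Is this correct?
Yes, the result is correct.

Step 1: Calculate the correct sum after transformation
Step 2: Apply multiplier 1.2 to records where phase = 'development'
Step 3: Correct result = 110.0
Step 4: Claimed result = 110.0
Step 5: 110.0 = 110.0 ✓
Conclusion: The claimed result is correct.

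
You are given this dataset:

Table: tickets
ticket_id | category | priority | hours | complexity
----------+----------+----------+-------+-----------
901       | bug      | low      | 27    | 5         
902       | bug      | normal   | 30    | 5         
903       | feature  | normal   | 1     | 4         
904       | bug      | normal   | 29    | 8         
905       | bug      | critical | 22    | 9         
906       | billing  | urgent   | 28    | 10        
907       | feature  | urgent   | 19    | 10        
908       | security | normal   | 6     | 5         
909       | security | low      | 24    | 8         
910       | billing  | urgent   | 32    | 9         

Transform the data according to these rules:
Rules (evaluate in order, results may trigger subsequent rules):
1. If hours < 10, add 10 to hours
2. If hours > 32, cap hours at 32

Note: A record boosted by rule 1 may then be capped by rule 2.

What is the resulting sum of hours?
238

Step 1: Apply rule 1 to records with hours < 10
  - 2 records get bonus of 10
  - Of these, 0 records then exceed 32 and get capped
Step 2: Apply rule 2 to records with hours > 32
  - 0 records (original) are capped
Step 3: Calculate final sum = 238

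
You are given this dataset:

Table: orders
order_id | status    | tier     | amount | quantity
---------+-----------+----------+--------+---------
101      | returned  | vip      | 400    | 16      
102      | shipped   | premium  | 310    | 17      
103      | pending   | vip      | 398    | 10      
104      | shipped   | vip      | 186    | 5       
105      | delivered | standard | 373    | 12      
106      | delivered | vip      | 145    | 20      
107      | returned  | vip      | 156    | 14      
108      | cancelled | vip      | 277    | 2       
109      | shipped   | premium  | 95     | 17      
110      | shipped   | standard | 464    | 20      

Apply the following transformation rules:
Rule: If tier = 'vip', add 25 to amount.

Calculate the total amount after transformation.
2954

Step 1: Count records where tier = 'vip': 6
Step 2: Total bonus added: 6 × 25 = 150
Step 3: Original sum of amount: 2804
Step 4: Final sum = 2804 + 150 = 2954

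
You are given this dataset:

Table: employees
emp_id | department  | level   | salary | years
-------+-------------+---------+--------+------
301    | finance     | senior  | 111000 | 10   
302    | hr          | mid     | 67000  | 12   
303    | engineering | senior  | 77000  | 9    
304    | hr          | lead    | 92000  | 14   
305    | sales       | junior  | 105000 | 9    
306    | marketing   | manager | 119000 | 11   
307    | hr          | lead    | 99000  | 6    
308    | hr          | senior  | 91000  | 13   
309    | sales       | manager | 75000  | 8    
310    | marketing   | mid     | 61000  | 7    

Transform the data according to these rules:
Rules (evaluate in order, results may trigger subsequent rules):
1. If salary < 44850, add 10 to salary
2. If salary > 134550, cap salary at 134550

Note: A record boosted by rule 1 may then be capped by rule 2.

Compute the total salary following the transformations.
897000

Step 1: Apply rule 1 to records with salary < 44850
  - 0 records get bonus of 10
  - Of these, 0 records then exceed 134550 and get capped
Step 2: Apply rule 2 to records with salary > 134550
  - 0 records (original) are capped
Step 3: Calculate final sum = 897000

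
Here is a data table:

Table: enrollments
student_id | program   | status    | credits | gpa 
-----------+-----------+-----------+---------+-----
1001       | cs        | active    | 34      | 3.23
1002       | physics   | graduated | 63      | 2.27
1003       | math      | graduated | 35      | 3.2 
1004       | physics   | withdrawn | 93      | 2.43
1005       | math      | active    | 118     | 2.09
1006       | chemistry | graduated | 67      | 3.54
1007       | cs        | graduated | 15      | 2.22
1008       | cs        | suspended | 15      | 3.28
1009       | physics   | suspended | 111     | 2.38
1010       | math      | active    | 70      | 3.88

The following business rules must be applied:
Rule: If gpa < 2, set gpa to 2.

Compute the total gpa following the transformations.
28.52

Step 1: 0 records have gpa < 2
Step 2: These records originally summed to 0
Step 3: After setting to minimum: 0 × 2 = 0
Step 4: Unaffected records sum: 28.52
Step 5: Final sum = 0 + 28.52 = 28.52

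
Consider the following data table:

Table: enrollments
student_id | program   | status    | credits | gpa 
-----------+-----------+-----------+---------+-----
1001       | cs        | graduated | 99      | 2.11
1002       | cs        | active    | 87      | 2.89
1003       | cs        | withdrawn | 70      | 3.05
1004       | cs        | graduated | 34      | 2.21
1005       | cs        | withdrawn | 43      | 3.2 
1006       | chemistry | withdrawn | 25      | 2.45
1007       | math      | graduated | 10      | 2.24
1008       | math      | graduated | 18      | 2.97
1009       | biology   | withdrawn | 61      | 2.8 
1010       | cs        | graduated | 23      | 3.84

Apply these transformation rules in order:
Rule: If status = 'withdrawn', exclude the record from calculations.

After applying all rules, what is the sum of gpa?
16.26

Step 1: Identify records where status = 'withdrawn'
Step 2: The excluded records sum to 11.5
Step 3: Original total gpa = 27.76
Step 4: Remaining total = 27.76 - 11.5 = 16.26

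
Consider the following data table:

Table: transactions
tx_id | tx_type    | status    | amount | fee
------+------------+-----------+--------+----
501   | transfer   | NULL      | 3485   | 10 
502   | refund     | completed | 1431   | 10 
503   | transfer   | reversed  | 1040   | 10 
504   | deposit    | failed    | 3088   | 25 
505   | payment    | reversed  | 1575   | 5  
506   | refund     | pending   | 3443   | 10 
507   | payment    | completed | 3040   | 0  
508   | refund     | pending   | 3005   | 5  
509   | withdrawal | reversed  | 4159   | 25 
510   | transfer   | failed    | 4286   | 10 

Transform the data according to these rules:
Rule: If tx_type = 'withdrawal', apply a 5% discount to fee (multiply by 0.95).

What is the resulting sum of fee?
108.75

Step 1: Records with tx_type = 'withdrawal' have total fee = 25
Step 2: Apply multiplier: 25 × 0.95 = 23.75
Step 3: Other records total: 85
Step 4: Final sum = 23.75 + 85 = 108.75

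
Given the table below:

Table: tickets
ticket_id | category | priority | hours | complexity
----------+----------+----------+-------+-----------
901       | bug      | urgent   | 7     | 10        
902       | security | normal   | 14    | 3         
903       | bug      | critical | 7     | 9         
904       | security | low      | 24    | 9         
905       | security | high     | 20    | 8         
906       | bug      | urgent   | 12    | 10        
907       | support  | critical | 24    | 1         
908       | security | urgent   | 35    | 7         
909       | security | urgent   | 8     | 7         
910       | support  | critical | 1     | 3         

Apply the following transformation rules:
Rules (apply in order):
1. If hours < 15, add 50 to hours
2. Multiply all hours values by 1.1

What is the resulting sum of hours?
497.2

Step 1: Apply Rule 1 - Add 50 to records with hours < 15
  - 6 records affected: 49 + (6 × 50) = 349
  - Unaffected records: 103
  - Sum after Rule 1: 452
Step 2: Apply Rule 2 - Multiply all by 1.1
  - 452 × 1.1 = 497.2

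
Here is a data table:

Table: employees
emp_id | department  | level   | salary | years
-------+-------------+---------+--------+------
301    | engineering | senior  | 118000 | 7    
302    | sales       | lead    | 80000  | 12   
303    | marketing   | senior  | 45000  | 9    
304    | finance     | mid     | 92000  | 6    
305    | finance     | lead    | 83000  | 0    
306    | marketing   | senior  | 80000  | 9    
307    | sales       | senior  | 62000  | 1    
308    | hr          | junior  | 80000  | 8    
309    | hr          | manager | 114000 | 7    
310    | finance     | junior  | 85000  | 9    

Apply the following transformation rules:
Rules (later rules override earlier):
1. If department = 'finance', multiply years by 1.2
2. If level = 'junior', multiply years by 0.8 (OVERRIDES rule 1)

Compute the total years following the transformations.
65.8

Step 1: Rule 2 takes priority for records with level = 'junior'
  - 2 records: 17 × 0.8 = 13.6
Step 2: Rule 1 applies to remaining records with department = 'finance'
  - 2 records: 6 × 1.2 = 7.2
Step 3: Other records unchanged: 45
Step 4: Final sum = 13.6 + 7.2 + 45 = 65.8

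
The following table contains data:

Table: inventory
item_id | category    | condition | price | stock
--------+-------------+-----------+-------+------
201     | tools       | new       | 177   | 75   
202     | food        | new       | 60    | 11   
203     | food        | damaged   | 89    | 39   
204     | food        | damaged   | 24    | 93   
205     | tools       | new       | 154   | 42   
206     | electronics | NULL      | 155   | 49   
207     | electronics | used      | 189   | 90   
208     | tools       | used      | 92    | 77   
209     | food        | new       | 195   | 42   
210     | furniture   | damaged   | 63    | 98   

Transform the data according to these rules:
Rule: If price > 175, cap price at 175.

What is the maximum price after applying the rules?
175

Step 1: Original maximum price = 195
Step 2: Apply cap at 175
Step 3: 3 records had price > 175 and were capped
Step 4: Maximum after transformation = 175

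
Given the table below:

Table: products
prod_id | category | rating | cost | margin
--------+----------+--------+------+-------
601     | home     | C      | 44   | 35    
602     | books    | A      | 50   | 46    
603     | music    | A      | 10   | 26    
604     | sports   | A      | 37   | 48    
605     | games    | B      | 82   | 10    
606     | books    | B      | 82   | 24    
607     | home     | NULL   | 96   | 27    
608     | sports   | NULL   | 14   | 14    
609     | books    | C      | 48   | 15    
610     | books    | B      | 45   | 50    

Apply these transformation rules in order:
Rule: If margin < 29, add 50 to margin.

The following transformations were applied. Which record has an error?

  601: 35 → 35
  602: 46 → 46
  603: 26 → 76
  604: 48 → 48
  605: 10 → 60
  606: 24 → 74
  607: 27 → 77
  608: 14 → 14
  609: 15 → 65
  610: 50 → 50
Record 608 has an error. The correct transformed value should be 64, not 14.

Step 1: Check each record against the rule
Step 2: Record 608 has margin = 14
Step 3: Since 14 < 29, the bonus should have been applied
Step 4: Correct value = 64, but claimed value = 14
Conclusion: Record 608 has the error.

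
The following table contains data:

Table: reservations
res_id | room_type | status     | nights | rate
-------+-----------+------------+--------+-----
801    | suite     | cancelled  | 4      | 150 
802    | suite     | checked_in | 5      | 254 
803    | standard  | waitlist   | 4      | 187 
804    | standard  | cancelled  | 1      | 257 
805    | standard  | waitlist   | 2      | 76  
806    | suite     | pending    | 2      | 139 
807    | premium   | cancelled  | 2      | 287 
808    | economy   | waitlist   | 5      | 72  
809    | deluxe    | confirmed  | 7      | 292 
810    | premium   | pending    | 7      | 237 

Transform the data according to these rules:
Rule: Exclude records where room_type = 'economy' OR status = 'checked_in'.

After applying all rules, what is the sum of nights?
29

Step 1: Find records where room_type = 'economy' OR status = 'checked_in'
Step 2: 2 records match, summing to 10
Step 3: Original sum: 39
Step 4: Remaining sum = 39 - 10 = 29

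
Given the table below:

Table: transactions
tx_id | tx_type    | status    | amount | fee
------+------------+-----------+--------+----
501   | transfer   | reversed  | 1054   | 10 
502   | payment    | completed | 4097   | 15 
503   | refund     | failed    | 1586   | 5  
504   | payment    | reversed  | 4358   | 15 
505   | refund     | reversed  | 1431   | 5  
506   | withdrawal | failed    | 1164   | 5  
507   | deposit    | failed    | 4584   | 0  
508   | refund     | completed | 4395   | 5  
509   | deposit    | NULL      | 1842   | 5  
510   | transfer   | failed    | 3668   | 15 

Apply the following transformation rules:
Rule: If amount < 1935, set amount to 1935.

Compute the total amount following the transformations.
30777

Step 1: 5 records have amount < 1935
Step 2: These records originally summed to 7077
Step 3: After setting to minimum: 5 × 1935 = 9675
Step 4: Unaffected records sum: 21102
Step 5: Final sum = 9675 + 21102 = 30777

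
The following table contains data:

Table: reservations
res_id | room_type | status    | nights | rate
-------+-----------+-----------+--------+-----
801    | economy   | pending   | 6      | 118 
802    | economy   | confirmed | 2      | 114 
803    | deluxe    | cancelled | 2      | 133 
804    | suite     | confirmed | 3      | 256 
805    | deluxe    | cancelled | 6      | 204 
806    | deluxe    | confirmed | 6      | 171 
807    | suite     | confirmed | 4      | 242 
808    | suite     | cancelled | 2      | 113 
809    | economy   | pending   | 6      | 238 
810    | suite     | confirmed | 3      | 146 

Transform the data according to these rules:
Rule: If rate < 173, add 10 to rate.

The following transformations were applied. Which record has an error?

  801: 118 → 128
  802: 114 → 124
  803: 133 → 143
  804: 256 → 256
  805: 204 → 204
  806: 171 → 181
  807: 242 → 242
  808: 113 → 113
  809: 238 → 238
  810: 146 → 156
Record 808 has an error. The correct transformed value should be 123, not 113.

Step 1: Check each record against the rule
Step 2: Record 808 has rate = 113
Step 3: Since 113 < 173, the bonus should have been applied
Step 4: Correct value = 123, but claimed value = 113
Conclusion: Record 808 has the error.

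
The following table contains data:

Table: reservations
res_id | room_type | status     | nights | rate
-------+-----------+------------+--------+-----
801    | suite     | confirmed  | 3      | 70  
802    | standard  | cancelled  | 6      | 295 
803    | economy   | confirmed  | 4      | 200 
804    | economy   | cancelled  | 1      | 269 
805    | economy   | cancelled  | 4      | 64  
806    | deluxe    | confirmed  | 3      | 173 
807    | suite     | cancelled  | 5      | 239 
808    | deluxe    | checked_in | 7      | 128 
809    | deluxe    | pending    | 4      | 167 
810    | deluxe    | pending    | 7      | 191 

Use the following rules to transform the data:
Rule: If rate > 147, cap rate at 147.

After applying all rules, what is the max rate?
147

Step 1: Original maximum rate = 295
Step 2: Apply cap at 147
Step 3: 7 records had rate > 147 and were capped
Step 4: Maximum after transformation = 147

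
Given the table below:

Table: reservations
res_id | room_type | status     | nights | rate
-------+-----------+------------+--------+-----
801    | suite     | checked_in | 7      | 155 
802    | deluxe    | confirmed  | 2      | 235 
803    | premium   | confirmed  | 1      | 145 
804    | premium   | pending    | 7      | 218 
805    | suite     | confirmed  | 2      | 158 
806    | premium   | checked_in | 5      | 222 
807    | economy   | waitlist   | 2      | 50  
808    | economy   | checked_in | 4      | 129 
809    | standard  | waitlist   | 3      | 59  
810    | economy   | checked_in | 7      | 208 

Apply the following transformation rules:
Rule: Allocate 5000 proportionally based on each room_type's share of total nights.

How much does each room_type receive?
deluxe: 250.0, economy: 1625.0, premium: 1625.0, standard: 375.0, suite: 1125.0

Step 1: Calculate total nights = 40
Step 2: Calculate each room_type's proportion:
  deluxe: 2/40 = 5.00% → 250.0
  economy: 13/40 = 32.50% → 1625.0
  premium: 13/40 = 32.50% → 1625.0
  standard: 3/40 = 7.50% → 375.0
  suite: 9/40 = 22.50% → 1125.0
Step 3: Verify: sum of allocations ≈ 5000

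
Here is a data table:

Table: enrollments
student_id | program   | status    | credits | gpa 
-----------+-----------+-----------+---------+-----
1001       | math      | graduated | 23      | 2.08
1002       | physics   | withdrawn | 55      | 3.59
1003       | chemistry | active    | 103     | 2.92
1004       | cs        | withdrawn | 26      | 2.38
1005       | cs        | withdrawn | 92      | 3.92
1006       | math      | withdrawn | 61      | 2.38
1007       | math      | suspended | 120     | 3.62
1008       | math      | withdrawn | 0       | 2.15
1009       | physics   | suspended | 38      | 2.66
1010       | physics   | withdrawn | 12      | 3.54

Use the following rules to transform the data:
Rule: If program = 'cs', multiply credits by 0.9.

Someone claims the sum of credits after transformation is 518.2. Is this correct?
Yes, the result is correct.

Step 1: Calculate the correct sum after transformation
Step 2: Apply multiplier 0.9 to records where program = 'cs'
Step 3: Correct result = 518.2
Step 4: Claimed result = 518.2
Step 5: 518.2 = 518.2 ✓
Conclusion: The claimed result is correct.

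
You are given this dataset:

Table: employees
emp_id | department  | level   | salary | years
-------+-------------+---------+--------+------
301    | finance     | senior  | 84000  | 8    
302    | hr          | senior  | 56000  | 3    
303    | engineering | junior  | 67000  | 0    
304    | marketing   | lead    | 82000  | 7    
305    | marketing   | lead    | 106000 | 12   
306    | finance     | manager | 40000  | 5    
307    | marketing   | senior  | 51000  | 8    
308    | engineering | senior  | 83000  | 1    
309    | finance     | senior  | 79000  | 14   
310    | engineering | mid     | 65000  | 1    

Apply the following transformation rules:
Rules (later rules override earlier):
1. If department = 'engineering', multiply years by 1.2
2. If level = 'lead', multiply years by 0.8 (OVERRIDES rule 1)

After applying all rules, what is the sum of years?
55.6

Step 1: Rule 2 takes priority for records with level = 'lead'
  - 2 records: 19 × 0.8 = 15.2
Step 2: Rule 1 applies to remaining records with department = 'engineering'
  - 3 records: 2 × 1.2 = 2.4
Step 3: Other records unchanged: 38
Step 4: Final sum = 15.2 + 2.4 + 38 = 55.6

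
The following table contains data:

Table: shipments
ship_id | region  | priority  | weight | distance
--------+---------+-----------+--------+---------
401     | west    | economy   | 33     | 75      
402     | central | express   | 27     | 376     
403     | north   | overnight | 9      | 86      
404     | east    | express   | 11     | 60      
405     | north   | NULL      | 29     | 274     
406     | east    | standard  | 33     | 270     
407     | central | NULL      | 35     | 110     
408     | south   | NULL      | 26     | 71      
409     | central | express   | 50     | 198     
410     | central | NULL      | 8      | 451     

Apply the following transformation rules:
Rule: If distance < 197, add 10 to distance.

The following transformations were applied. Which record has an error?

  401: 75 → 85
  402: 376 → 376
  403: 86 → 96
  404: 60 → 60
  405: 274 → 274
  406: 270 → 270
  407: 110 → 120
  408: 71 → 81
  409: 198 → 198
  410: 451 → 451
Record 404 has an error. The correct transformed value should be 70, not 60.

Step 1: Check each record against the rule
Step 2: Record 404 has distance = 60
Step 3: Since 60 < 197, the bonus should have been applied
Step 4: Correct value = 70, but claimed value = 60
Conclusion: Record 404 has the error.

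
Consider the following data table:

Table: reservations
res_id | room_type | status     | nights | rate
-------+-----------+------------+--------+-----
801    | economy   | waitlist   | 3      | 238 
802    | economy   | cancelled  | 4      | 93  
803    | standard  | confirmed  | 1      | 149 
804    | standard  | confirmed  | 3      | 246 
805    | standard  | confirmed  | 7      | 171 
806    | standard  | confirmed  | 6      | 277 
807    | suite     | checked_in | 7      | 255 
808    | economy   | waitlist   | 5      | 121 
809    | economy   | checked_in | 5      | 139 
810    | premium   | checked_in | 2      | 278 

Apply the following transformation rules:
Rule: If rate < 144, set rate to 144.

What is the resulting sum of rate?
2046

Step 1: 3 records have rate < 144
Step 2: These records originally summed to 353
Step 3: After setting to minimum: 3 × 144 = 432
Step 4: Unaffected records sum: 1614
Step 5: Final sum = 432 + 1614 = 2046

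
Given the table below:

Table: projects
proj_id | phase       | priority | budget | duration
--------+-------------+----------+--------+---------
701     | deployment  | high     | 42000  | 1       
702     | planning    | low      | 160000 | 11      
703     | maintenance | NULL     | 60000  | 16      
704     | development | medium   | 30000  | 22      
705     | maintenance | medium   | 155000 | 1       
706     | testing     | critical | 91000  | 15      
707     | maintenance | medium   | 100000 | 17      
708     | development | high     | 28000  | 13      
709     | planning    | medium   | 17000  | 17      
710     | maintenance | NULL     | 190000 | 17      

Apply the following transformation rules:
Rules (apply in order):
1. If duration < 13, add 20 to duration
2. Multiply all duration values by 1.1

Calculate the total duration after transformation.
209.0

Step 1: Apply Rule 1 - Add 20 to records with duration < 13
  - 3 records affected: 13 + (3 × 20) = 73
  - Unaffected records: 117
  - Sum after Rule 1: 190
Step 2: Apply Rule 2 - Multiply all by 1.1
  - 190 × 1.1 = 209.0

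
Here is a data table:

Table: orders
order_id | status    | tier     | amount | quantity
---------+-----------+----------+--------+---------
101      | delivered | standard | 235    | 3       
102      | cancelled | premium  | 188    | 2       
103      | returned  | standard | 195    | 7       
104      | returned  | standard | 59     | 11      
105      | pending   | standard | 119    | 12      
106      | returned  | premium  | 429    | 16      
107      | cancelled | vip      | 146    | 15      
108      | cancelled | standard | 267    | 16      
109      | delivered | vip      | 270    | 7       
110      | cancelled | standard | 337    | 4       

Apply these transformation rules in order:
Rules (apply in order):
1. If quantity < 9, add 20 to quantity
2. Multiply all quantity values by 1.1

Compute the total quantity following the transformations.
212.3

Step 1: Apply Rule 1 - Add 20 to records with quantity < 9
  - 5 records affected: 23 + (5 × 20) = 123
  - Unaffected records: 70
  - Sum after Rule 1: 193
Step 2: Apply Rule 2 - Multiply all by 1.1
  - 193 × 1.1 = 212.3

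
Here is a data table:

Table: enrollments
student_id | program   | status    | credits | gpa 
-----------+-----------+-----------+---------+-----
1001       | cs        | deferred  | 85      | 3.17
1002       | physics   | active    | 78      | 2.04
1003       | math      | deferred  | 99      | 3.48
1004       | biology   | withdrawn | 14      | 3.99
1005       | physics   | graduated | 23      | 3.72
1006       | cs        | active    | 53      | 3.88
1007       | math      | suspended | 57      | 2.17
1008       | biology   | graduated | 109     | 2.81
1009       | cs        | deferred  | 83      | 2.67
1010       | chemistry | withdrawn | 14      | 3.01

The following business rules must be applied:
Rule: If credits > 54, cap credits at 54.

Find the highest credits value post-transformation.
54

Step 1: Original maximum credits = 109
Step 2: Apply cap at 54
Step 3: 6 records had credits > 54 and were capped
Step 4: Maximum after transformation = 54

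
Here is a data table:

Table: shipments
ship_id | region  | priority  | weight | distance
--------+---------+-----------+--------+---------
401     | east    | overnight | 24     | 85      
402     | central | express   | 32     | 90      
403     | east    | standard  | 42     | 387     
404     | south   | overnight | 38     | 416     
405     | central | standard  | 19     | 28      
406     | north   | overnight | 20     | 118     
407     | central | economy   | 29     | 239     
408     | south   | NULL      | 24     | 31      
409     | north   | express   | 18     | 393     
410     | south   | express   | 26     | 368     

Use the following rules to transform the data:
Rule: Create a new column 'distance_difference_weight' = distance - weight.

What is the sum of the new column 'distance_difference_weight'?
1883

Step 1: For each record, compute distance - weight
Example calculations:
  85 - 24 = 61
  90 - 32 = 58
  387 - 42 = 345
  ...
Step 2: Sum all derived values
Step 3: Total = 1883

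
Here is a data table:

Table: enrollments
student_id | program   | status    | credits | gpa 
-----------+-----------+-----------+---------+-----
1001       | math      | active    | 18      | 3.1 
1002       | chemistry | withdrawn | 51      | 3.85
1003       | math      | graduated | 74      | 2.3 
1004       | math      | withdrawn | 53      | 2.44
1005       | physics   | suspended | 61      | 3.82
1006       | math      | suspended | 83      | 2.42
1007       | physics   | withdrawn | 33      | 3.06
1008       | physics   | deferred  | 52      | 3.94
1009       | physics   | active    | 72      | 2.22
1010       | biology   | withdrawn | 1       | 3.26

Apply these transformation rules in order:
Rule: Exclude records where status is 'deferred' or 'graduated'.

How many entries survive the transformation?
8

Step 1: Count records to exclude
  - 1 (deferred) + 1 (graduated) = 2 records
Step 2: Total records: 10
Step 3: Remaining = 10 - 2 = 8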